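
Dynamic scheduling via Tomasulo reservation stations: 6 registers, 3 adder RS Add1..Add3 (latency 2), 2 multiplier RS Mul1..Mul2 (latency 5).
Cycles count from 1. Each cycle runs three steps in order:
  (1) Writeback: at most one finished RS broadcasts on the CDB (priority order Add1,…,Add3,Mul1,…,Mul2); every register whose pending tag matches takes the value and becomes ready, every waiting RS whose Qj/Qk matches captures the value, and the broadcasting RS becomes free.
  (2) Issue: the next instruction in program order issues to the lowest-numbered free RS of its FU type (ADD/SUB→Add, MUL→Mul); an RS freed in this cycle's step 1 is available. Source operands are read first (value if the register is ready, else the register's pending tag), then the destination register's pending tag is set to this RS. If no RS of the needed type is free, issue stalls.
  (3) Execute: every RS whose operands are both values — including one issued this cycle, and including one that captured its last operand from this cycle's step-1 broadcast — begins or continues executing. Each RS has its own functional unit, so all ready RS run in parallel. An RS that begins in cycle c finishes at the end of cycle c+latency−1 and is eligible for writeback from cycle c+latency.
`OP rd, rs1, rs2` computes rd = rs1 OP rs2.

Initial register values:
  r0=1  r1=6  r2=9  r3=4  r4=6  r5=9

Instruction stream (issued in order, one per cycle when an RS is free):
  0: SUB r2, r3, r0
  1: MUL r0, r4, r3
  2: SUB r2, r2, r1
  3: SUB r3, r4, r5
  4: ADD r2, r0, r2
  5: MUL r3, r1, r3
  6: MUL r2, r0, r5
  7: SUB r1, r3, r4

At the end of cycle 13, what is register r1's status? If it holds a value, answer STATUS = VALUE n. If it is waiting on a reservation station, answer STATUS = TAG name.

STATUS = VALUE -24

cycle 1: issue SUB r2<-Add1 // r0:1,r1:6,r2:Add1,r3:4,r4:6,r5:9
cycle 2: issue MUL r0<-Mul1 // r0:Mul1,r1:6,r2:Add1,r3:4,r4:6,r5:9
cycle 3: CDB Add1=3; issue SUB r2<-Add1 // r0:Mul1,r1:6,r2:Add1,r3:4,r4:6,r5:9
cycle 4: issue SUB r3<-Add2 // r0:Mul1,r1:6,r2:Add1,r3:Add2,r4:6,r5:9
cycle 5: CDB Add1=-3; issue ADD r2<-Add1 // r0:Mul1,r1:6,r2:Add1,r3:Add2,r4:6,r5:9
cycle 6: CDB Add2=-3; issue MUL r3<-Mul2 // r0:Mul1,r1:6,r2:Add1,r3:Mul2,r4:6,r5:9
cycle 7: CDB Mul1=24; issue MUL r2<-Mul1 // r0:24,r1:6,r2:Mul1,r3:Mul2,r4:6,r5:9
cycle 8: issue SUB r1<-Add2 // r0:24,r1:Add2,r2:Mul1,r3:Mul2,r4:6,r5:9
cycle 9: CDB Add1=21 // r0:24,r1:Add2,r2:Mul1,r3:Mul2,r4:6,r5:9
cycle 10: - // r0:24,r1:Add2,r2:Mul1,r3:Mul2,r4:6,r5:9
cycle 11: CDB Mul2=-18 // r0:24,r1:Add2,r2:Mul1,r3:-18,r4:6,r5:9
cycle 12: CDB Mul1=216 // r0:24,r1:Add2,r2:216,r3:-18,r4:6,r5:9
cycle 13: CDB Add2=-24 // r0:24,r1:-24,r2:216,r3:-18,r4:6,r5:9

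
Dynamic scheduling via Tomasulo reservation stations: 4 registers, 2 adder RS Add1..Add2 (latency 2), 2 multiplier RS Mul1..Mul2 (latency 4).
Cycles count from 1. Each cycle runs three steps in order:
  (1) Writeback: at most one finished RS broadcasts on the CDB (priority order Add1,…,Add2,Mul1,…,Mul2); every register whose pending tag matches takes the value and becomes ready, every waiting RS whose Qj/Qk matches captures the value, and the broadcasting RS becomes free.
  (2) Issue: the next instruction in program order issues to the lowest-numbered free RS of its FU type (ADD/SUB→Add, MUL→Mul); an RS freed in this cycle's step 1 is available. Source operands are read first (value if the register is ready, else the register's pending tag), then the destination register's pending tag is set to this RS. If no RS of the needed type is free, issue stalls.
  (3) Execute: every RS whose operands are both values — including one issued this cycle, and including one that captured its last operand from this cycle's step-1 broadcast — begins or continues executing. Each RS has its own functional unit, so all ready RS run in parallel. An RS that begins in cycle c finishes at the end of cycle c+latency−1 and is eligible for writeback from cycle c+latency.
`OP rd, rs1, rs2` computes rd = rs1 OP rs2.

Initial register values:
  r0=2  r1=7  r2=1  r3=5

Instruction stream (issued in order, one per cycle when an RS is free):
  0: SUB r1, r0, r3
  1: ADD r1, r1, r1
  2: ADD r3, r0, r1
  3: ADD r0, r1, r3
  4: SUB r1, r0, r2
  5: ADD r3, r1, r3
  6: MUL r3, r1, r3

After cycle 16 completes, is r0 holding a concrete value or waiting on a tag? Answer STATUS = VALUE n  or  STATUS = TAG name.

STATUS = VALUE -10

cycle 1: issue SUB r1<-Add1 // r0:2,r1:Add1,r2:1,r3:5
cycle 2: issue ADD r1<-Add2 // r0:2,r1:Add2,r2:1,r3:5
cycle 3: CDB Add1=-3; issue ADD r3<-Add1 // r0:2,r1:Add2,r2:1,r3:Add1
cycle 4: stall // r0:2,r1:Add2,r2:1,r3:Add1
cycle 5: CDB Add2=-6; issue ADD r0<-Add2 // r0:Add2,r1:-6,r2:1,r3:Add1
cycle 6: stall // r0:Add2,r1:-6,r2:1,r3:Add1
cycle 7: CDB Add1=-4; issue SUB r1<-Add1 // r0:Add2,r1:Add1,r2:1,r3:-4
cycle 8: stall // r0:Add2,r1:Add1,r2:1,r3:-4
cycle 9: CDB Add2=-10; issue ADD r3<-Add2 // r0:-10,r1:Add1,r2:1,r3:Add2
cycle 10: issue MUL r3<-Mul1 // r0:-10,r1:Add1,r2:1,r3:Mul1
cycle 11: CDB Add1=-11 // r0:-10,r1:-11,r2:1,r3:Mul1
cycle 12: - // r0:-10,r1:-11,r2:1,r3:Mul1
cycle 13: CDB Add2=-15 // r0:-10,r1:-11,r2:1,r3:Mul1
cycle 14: - // r0:-10,r1:-11,r2:1,r3:Mul1
cycle 15: - // r0:-10,r1:-11,r2:1,r3:Mul1
cycle 16: - // r0:-10,r1:-11,r2:1,r3:Mul1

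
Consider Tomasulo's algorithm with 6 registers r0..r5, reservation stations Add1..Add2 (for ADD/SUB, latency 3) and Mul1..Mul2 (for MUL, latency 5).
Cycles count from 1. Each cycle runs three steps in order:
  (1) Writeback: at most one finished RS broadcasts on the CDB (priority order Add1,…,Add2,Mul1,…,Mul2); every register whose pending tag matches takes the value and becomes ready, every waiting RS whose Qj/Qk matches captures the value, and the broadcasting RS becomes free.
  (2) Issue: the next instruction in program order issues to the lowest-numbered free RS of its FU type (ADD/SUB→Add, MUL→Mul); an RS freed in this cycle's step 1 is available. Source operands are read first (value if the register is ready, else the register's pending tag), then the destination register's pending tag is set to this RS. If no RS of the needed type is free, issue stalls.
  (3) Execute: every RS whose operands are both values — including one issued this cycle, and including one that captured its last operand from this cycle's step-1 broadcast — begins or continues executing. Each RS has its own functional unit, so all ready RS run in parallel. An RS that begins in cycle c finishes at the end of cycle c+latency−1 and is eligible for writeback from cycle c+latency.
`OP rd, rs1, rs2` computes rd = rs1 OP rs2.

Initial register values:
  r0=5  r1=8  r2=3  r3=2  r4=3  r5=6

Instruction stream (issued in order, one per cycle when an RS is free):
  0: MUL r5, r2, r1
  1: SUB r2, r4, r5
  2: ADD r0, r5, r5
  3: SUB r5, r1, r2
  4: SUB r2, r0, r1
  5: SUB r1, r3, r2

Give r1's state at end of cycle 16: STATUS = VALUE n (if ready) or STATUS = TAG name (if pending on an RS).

c1: issue MUL r5<-Mul1 | r0:5,r1:8,r2:3,r3:2,r4:3,r5:Mul1
c2: issue SUB r2<-Add1 | r0:5,r1:8,r2:Add1,r3:2,r4:3,r5:Mul1
c3: issue ADD r0<-Add2 | r0:Add2,r1:8,r2:Add1,r3:2,r4:3,r5:Mul1
c4: stall | r0:Add2,r1:8,r2:Add1,r3:2,r4:3,r5:Mul1
c5: stall | r0:Add2,r1:8,r2:Add1,r3:2,r4:3,r5:Mul1
c6: CDB Mul1=24; stall | r0:Add2,r1:8,r2:Add1,r3:2,r4:3,r5:24
c7: stall | r0:Add2,r1:8,r2:Add1,r3:2,r4:3,r5:24
c8: stall | r0:Add2,r1:8,r2:Add1,r3:2,r4:3,r5:24
c9: CDB Add1=-21; issue SUB r5<-Add1 | r0:Add2,r1:8,r2:-21,r3:2,r4:3,r5:Add1
c10: CDB Add2=48; issue SUB r2<-Add2 | r0:48,r1:8,r2:Add2,r3:2,r4:3,r5:Add1
c11: stall | r0:48,r1:8,r2:Add2,r3:2,r4:3,r5:Add1
c12: CDB Add1=29; issue SUB r1<-Add1 | r0:48,r1:Add1,r2:Add2,r3:2,r4:3,r5:29
c13: CDB Add2=40 | r0:48,r1:Add1,r2:40,r3:2,r4:3,r5:29
c14: - | r0:48,r1:Add1,r2:40,r3:2,r4:3,r5:29
c15: - | r0:48,r1:Add1,r2:40,r3:2,r4:3,r5:29
c16: CDB Add1=-38 | r0:48,r1:-38,r2:40,r3:2,r4:3,r5:29

STATUS = VALUE -38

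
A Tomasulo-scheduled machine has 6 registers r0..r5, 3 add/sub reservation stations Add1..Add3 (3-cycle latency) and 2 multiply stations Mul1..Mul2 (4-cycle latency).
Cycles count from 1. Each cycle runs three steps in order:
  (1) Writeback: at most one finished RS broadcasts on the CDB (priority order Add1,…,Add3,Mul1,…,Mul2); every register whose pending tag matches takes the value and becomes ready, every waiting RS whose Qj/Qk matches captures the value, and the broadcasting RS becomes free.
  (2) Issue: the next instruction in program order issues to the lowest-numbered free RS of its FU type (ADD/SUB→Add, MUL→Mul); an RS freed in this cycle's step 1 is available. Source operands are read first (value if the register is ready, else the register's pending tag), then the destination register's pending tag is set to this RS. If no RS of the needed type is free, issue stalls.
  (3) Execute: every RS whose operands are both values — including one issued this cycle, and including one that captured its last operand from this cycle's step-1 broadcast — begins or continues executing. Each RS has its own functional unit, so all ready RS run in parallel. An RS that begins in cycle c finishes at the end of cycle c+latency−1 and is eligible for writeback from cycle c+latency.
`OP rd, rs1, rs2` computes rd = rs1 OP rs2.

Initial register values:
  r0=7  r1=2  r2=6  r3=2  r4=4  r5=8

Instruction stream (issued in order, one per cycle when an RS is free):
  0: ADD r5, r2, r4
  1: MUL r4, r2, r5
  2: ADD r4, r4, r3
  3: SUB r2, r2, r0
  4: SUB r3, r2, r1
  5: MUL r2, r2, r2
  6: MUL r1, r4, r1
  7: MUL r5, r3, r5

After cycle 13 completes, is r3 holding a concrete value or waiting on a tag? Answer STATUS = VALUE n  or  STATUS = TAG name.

c1: issue ADD r5<-Add1 | r0:7,r1:2,r2:6,r3:2,r4:4,r5:Add1
c2: issue MUL r4<-Mul1 | r0:7,r1:2,r2:6,r3:2,r4:Mul1,r5:Add1
c3: issue ADD r4<-Add2 | r0:7,r1:2,r2:6,r3:2,r4:Add2,r5:Add1
c4: CDB Add1=10; issue SUB r2<-Add1 | r0:7,r1:2,r2:Add1,r3:2,r4:Add2,r5:10
c5: issue SUB r3<-Add3 | r0:7,r1:2,r2:Add1,r3:Add3,r4:Add2,r5:10
c6: issue MUL r2<-Mul2 | r0:7,r1:2,r2:Mul2,r3:Add3,r4:Add2,r5:10
c7: CDB Add1=-1; stall | r0:7,r1:2,r2:Mul2,r3:Add3,r4:Add2,r5:10
c8: CDB Mul1=60; issue MUL r1<-Mul1 | r0:7,r1:Mul1,r2:Mul2,r3:Add3,r4:Add2,r5:10
c9: stall | r0:7,r1:Mul1,r2:Mul2,r3:Add3,r4:Add2,r5:10
c10: CDB Add3=-3; stall | r0:7,r1:Mul1,r2:Mul2,r3:-3,r4:Add2,r5:10
c11: CDB Add2=62; stall | r0:7,r1:Mul1,r2:Mul2,r3:-3,r4:62,r5:10
c12: CDB Mul2=1; issue MUL r5<-Mul2 | r0:7,r1:Mul1,r2:1,r3:-3,r4:62,r5:Mul2
c13: - | r0:7,r1:Mul1,r2:1,r3:-3,r4:62,r5:Mul2

STATUS = VALUE -3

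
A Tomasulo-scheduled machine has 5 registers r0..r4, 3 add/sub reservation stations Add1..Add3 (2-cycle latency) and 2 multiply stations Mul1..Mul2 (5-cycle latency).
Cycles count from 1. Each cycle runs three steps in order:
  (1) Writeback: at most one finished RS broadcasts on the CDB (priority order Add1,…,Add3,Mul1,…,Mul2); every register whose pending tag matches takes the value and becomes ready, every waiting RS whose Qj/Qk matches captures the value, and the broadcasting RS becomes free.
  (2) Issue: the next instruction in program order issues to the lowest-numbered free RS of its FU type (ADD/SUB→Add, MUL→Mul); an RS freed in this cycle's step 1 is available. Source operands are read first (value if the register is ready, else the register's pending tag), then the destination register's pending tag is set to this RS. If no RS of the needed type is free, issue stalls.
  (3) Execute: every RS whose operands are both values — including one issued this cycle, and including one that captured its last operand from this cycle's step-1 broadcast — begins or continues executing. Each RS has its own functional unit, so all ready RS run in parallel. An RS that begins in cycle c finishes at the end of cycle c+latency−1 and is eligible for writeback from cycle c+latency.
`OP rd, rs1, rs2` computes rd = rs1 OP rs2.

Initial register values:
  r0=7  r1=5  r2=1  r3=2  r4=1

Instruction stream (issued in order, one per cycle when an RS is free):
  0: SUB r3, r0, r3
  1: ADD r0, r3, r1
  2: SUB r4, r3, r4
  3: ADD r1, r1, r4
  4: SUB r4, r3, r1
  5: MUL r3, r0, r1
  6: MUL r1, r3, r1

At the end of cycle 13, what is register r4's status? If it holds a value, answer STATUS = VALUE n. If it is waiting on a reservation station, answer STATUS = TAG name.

c1: issue SUB r3<-Add1 | r0:7,r1:5,r2:1,r3:Add1,r4:1
c2: issue ADD r0<-Add2 | r0:Add2,r1:5,r2:1,r3:Add1,r4:1
c3: CDB Add1=5; issue SUB r4<-Add1 | r0:Add2,r1:5,r2:1,r3:5,r4:Add1
c4: issue ADD r1<-Add3 | r0:Add2,r1:Add3,r2:1,r3:5,r4:Add1
c5: CDB Add1=4; issue SUB r4<-Add1 | r0:Add2,r1:Add3,r2:1,r3:5,r4:Add1
c6: CDB Add2=10; issue MUL r3<-Mul1 | r0:10,r1:Add3,r2:1,r3:Mul1,r4:Add1
c7: CDB Add3=9; issue MUL r1<-Mul2 | r0:10,r1:Mul2,r2:1,r3:Mul1,r4:Add1
c8: - | r0:10,r1:Mul2,r2:1,r3:Mul1,r4:Add1
c9: CDB Add1=-4 | r0:10,r1:Mul2,r2:1,r3:Mul1,r4:-4
c10: - | r0:10,r1:Mul2,r2:1,r3:Mul1,r4:-4
c11: - | r0:10,r1:Mul2,r2:1,r3:Mul1,r4:-4
c12: CDB Mul1=90 | r0:10,r1:Mul2,r2:1,r3:90,r4:-4
c13: - | r0:10,r1:Mul2,r2:1,r3:90,r4:-4

STATUS = VALUE -4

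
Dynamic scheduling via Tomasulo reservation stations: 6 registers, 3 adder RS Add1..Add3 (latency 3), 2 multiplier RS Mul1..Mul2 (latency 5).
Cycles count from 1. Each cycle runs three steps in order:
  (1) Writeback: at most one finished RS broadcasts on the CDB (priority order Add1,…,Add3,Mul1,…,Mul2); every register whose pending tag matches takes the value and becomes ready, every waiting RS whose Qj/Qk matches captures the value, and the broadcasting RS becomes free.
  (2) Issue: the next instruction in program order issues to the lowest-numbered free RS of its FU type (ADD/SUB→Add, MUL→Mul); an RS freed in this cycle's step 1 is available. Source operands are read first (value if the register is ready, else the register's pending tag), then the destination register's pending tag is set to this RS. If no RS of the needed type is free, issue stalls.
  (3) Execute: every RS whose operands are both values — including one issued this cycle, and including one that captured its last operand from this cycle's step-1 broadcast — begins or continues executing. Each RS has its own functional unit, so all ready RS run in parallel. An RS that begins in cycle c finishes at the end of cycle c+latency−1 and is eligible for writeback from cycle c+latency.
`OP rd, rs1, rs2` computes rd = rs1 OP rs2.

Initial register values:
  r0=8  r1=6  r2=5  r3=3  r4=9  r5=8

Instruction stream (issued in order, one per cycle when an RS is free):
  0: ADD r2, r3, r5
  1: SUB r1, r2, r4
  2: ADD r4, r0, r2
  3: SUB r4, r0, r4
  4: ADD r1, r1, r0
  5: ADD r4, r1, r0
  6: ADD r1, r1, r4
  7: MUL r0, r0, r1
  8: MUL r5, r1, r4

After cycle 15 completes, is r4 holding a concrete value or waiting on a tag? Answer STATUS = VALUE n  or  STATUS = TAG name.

cycle 1: issue ADD r2<-Add1 // r0:8,r1:6,r2:Add1,r3:3,r4:9,r5:8
cycle 2: issue SUB r1<-Add2 // r0:8,r1:Add2,r2:Add1,r3:3,r4:9,r5:8
cycle 3: issue ADD r4<-Add3 // r0:8,r1:Add2,r2:Add1,r3:3,r4:Add3,r5:8
cycle 4: CDB Add1=11; issue SUB r4<-Add1 // r0:8,r1:Add2,r2:11,r3:3,r4:Add1,r5:8
cycle 5: stall // r0:8,r1:Add2,r2:11,r3:3,r4:Add1,r5:8
cycle 6: stall // r0:8,r1:Add2,r2:11,r3:3,r4:Add1,r5:8
cycle 7: CDB Add2=2; issue ADD r1<-Add2 // r0:8,r1:Add2,r2:11,r3:3,r4:Add1,r5:8
cycle 8: CDB Add3=19; issue ADD r4<-Add3 // r0:8,r1:Add2,r2:11,r3:3,r4:Add3,r5:8
cycle 9: stall // r0:8,r1:Add2,r2:11,r3:3,r4:Add3,r5:8
cycle 10: CDB Add2=10; issue ADD r1<-Add2 // r0:8,r1:Add2,r2:11,r3:3,r4:Add3,r5:8
cycle 11: CDB Add1=-11; issue MUL r0<-Mul1 // r0:Mul1,r1:Add2,r2:11,r3:3,r4:Add3,r5:8
cycle 12: issue MUL r5<-Mul2 // r0:Mul1,r1:Add2,r2:11,r3:3,r4:Add3,r5:Mul2
cycle 13: CDB Add3=18 // r0:Mul1,r1:Add2,r2:11,r3:3,r4:18,r5:Mul2
cycle 14: - // r0:Mul1,r1:Add2,r2:11,r3:3,r4:18,r5:Mul2
cycle 15: - // r0:Mul1,r1:Add2,r2:11,r3:3,r4:18,r5:Mul2

STATUS = VALUE 18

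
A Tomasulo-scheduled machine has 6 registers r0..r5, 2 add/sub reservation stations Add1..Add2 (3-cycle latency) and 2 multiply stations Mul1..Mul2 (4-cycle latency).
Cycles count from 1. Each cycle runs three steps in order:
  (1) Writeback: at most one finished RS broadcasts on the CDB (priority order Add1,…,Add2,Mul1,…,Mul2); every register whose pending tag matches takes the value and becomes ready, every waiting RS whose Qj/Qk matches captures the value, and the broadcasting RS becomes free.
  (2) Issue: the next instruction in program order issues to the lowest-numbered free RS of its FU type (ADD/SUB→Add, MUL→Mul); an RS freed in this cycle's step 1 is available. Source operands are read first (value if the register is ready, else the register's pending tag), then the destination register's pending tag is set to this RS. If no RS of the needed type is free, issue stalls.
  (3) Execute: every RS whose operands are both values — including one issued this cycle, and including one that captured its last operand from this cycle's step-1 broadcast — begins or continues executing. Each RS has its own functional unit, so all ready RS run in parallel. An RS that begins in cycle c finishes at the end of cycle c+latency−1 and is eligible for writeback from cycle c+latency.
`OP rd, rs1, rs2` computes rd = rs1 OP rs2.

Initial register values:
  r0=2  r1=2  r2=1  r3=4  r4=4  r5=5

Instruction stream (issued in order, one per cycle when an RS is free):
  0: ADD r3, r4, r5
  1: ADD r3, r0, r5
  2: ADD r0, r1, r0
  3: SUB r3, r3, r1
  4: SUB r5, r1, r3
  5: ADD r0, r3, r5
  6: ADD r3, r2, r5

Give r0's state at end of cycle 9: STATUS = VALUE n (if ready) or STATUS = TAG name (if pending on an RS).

c1: issue ADD r3<-Add1 | r0:2,r1:2,r2:1,r3:Add1,r4:4,r5:5
c2: issue ADD r3<-Add2 | r0:2,r1:2,r2:1,r3:Add2,r4:4,r5:5
c3: stall | r0:2,r1:2,r2:1,r3:Add2,r4:4,r5:5
c4: CDB Add1=9; issue ADD r0<-Add1 | r0:Add1,r1:2,r2:1,r3:Add2,r4:4,r5:5
c5: CDB Add2=7; issue SUB r3<-Add2 | r0:Add1,r1:2,r2:1,r3:Add2,r4:4,r5:5
c6: stall | r0:Add1,r1:2,r2:1,r3:Add2,r4:4,r5:5
c7: CDB Add1=4; issue SUB r5<-Add1 | r0:4,r1:2,r2:1,r3:Add2,r4:4,r5:Add1
c8: CDB Add2=5; issue ADD r0<-Add2 | r0:Add2,r1:2,r2:1,r3:5,r4:4,r5:Add1
c9: stall | r0:Add2,r1:2,r2:1,r3:5,r4:4,r5:Add1

STATUS = TAG Add2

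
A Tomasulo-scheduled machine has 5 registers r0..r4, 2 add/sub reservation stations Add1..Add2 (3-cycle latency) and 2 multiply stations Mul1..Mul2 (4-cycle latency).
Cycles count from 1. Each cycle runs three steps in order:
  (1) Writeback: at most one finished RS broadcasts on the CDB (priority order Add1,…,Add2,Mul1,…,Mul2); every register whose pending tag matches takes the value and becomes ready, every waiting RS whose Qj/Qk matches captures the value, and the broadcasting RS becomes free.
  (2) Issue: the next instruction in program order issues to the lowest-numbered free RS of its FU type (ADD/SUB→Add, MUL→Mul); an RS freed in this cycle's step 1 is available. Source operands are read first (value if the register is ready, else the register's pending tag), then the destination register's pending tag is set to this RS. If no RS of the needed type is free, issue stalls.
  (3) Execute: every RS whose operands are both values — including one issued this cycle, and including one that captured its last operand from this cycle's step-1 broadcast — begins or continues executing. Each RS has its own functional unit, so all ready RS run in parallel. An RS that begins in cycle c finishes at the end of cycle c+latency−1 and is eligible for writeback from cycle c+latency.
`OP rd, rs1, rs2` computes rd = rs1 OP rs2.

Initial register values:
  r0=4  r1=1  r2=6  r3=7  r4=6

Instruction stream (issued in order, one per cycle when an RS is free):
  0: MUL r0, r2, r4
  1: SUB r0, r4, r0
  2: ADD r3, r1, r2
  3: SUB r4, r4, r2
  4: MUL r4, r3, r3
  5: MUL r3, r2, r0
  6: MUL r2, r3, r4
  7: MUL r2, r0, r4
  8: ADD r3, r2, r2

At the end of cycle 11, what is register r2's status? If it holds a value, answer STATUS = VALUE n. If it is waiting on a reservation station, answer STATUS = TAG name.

cycle 1: issue MUL r0<-Mul1 // r0:Mul1,r1:1,r2:6,r3:7,r4:6
cycle 2: issue SUB r0<-Add1 // r0:Add1,r1:1,r2:6,r3:7,r4:6
cycle 3: issue ADD r3<-Add2 // r0:Add1,r1:1,r2:6,r3:Add2,r4:6
cycle 4: stall // r0:Add1,r1:1,r2:6,r3:Add2,r4:6
cycle 5: CDB Mul1=36; stall // r0:Add1,r1:1,r2:6,r3:Add2,r4:6
cycle 6: CDB Add2=7; issue SUB r4<-Add2 // r0:Add1,r1:1,r2:6,r3:7,r4:Add2
cycle 7: issue MUL r4<-Mul1 // r0:Add1,r1:1,r2:6,r3:7,r4:Mul1
cycle 8: CDB Add1=-30; issue MUL r3<-Mul2 // r0:-30,r1:1,r2:6,r3:Mul2,r4:Mul1
cycle 9: CDB Add2=0; stall // r0:-30,r1:1,r2:6,r3:Mul2,r4:Mul1
cycle 10: stall // r0:-30,r1:1,r2:6,r3:Mul2,r4:Mul1
cycle 11: CDB Mul1=49; issue MUL r2<-Mul1 // r0:-30,r1:1,r2:Mul1,r3:Mul2,r4:49

STATUS = TAG Mul1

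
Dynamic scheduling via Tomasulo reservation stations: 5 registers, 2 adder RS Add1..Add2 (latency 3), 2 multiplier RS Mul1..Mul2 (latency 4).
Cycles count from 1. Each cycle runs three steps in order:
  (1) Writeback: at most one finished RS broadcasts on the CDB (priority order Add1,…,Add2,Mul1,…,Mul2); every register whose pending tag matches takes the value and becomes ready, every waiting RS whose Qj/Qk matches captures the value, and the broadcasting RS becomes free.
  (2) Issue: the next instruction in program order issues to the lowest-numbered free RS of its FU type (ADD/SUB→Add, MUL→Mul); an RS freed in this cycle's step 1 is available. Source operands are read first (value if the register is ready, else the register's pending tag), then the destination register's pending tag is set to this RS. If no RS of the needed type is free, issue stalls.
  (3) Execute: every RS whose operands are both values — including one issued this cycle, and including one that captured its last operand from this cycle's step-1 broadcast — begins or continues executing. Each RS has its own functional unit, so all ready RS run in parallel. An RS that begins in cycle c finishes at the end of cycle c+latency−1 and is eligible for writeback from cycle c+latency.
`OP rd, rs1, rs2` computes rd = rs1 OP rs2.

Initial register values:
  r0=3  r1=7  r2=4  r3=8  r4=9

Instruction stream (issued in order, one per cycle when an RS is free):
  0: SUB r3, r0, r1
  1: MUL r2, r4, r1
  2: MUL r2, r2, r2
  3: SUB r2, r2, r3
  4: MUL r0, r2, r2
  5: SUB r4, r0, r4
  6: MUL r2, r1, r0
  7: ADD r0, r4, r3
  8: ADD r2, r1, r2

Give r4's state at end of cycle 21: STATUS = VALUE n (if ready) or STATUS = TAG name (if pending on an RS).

STATUS = VALUE 15784720

c1: issue SUB r3<-Add1 | r0:3,r1:7,r2:4,r3:Add1,r4:9
c2: issue MUL r2<-Mul1 | r0:3,r1:7,r2:Mul1,r3:Add1,r4:9
c3: issue MUL r2<-Mul2 | r0:3,r1:7,r2:Mul2,r3:Add1,r4:9
c4: CDB Add1=-4; issue SUB r2<-Add1 | r0:3,r1:7,r2:Add1,r3:-4,r4:9
c5: stall | r0:3,r1:7,r2:Add1,r3:-4,r4:9
c6: CDB Mul1=63; issue MUL r0<-Mul1 | r0:Mul1,r1:7,r2:Add1,r3:-4,r4:9
c7: issue SUB r4<-Add2 | r0:Mul1,r1:7,r2:Add1,r3:-4,r4:Add2
c8: stall | r0:Mul1,r1:7,r2:Add1,r3:-4,r4:Add2
c9: stall | r0:Mul1,r1:7,r2:Add1,r3:-4,r4:Add2
c10: CDB Mul2=3969; issue MUL r2<-Mul2 | r0:Mul1,r1:7,r2:Mul2,r3:-4,r4:Add2
c11: stall | r0:Mul1,r1:7,r2:Mul2,r3:-4,r4:Add2
c12: stall | r0:Mul1,r1:7,r2:Mul2,r3:-4,r4:Add2
c13: CDB Add1=3973; issue ADD r0<-Add1 | r0:Add1,r1:7,r2:Mul2,r3:-4,r4:Add2
c14: stall | r0:Add1,r1:7,r2:Mul2,r3:-4,r4:Add2
c15: stall | r0:Add1,r1:7,r2:Mul2,r3:-4,r4:Add2
c16: stall | r0:Add1,r1:7,r2:Mul2,r3:-4,r4:Add2
c17: CDB Mul1=15784729; stall | r0:Add1,r1:7,r2:Mul2,r3:-4,r4:Add2
c18: stall | r0:Add1,r1:7,r2:Mul2,r3:-4,r4:Add2
c19: stall | r0:Add1,r1:7,r2:Mul2,r3:-4,r4:Add2
c20: CDB Add2=15784720; issue ADD r2<-Add2 | r0:Add1,r1:7,r2:Add2,r3:-4,r4:15784720
c21: CDB Mul2=110493103 | r0:Add1,r1:7,r2:Add2,r3:-4,r4:15784720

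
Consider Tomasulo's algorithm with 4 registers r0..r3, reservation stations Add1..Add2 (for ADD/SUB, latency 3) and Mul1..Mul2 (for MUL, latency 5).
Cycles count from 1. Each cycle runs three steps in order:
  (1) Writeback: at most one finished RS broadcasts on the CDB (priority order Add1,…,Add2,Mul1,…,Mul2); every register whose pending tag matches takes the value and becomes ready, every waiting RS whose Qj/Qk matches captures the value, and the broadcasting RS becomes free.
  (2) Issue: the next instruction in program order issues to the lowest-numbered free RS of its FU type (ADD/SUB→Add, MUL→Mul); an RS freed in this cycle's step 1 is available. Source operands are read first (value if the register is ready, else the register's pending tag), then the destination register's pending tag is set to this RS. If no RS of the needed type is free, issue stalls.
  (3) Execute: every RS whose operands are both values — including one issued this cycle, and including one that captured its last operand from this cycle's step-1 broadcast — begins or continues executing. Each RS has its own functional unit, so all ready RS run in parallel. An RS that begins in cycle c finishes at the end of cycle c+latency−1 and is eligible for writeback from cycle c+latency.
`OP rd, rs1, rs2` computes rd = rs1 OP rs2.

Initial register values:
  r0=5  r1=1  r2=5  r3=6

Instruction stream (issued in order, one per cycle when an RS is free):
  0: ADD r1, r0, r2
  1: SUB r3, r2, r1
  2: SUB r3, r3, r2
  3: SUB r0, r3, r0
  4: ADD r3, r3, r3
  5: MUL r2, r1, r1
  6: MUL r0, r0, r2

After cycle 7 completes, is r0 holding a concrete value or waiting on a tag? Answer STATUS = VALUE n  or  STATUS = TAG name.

  c1: issue ADD r1<-Add1  regs: r0:5,r1:Add1,r2:5,r3:6
  c2: issue SUB r3<-Add2  regs: r0:5,r1:Add1,r2:5,r3:Add2
  c3: stall  regs: r0:5,r1:Add1,r2:5,r3:Add2
  c4: CDB Add1=10; issue SUB r3<-Add1  regs: r0:5,r1:10,r2:5,r3:Add1
  c5: stall  regs: r0:5,r1:10,r2:5,r3:Add1
  c6: stall  regs: r0:5,r1:10,r2:5,r3:Add1
  c7: CDB Add2=-5; issue SUB r0<-Add2  regs: r0:Add2,r1:10,r2:5,r3:Add1

STATUS = TAG Add2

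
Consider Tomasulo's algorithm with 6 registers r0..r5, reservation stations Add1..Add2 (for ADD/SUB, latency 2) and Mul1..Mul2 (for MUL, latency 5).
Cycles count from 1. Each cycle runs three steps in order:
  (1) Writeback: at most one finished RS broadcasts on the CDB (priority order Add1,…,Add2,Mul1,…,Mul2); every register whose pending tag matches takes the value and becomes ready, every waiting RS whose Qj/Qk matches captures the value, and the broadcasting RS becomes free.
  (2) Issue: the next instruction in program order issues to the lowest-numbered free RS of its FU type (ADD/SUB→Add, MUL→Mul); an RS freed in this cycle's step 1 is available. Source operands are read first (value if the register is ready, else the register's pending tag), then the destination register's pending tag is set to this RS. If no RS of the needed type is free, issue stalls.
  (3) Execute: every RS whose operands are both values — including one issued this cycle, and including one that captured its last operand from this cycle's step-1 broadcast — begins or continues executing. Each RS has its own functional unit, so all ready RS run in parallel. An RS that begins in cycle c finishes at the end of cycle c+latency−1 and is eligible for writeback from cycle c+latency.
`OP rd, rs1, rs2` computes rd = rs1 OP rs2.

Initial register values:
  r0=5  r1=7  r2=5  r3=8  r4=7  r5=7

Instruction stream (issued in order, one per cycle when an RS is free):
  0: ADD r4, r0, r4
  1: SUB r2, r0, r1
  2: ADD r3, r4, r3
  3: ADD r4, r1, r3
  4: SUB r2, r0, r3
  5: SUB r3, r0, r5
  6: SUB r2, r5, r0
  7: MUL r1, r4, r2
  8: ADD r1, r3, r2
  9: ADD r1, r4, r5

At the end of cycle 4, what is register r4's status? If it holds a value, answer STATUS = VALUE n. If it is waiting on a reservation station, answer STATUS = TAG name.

STATUS = TAG Add2

c1: issue ADD r4<-Add1 | r0:5,r1:7,r2:5,r3:8,r4:Add1,r5:7
c2: issue SUB r2<-Add2 | r0:5,r1:7,r2:Add2,r3:8,r4:Add1,r5:7
c3: CDB Add1=12; issue ADD r3<-Add1 | r0:5,r1:7,r2:Add2,r3:Add1,r4:12,r5:7
c4: CDB Add2=-2; issue ADD r4<-Add2 | r0:5,r1:7,r2:-2,r3:Add1,r4:Add2,r5:7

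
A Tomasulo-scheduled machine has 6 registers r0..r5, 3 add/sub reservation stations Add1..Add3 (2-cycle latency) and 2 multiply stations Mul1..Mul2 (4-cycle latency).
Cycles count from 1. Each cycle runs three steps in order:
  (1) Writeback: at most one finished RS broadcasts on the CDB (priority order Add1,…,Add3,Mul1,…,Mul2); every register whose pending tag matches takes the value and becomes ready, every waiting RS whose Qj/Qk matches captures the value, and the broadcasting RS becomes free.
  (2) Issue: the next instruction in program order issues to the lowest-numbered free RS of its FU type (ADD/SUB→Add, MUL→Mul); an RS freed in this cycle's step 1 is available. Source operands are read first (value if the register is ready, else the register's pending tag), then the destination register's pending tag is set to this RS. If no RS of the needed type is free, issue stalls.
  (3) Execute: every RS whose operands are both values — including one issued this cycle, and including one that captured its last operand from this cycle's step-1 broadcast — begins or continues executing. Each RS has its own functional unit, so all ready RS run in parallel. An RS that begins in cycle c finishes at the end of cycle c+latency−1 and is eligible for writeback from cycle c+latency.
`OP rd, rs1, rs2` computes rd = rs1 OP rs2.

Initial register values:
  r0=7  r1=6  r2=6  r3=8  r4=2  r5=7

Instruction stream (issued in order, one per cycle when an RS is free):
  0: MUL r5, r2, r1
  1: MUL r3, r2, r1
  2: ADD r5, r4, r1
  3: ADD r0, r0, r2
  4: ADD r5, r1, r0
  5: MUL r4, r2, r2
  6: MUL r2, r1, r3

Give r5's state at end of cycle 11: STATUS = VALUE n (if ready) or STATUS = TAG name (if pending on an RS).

cycle 1: issue MUL r5<-Mul1 // r0:7,r1:6,r2:6,r3:8,r4:2,r5:Mul1
cycle 2: issue MUL r3<-Mul2 // r0:7,r1:6,r2:6,r3:Mul2,r4:2,r5:Mul1
cycle 3: issue ADD r5<-Add1 // r0:7,r1:6,r2:6,r3:Mul2,r4:2,r5:Add1
cycle 4: issue ADD r0<-Add2 // r0:Add2,r1:6,r2:6,r3:Mul2,r4:2,r5:Add1
cycle 5: CDB Add1=8; issue ADD r5<-Add1 // r0:Add2,r1:6,r2:6,r3:Mul2,r4:2,r5:Add1
cycle 6: CDB Add2=13; stall // r0:13,r1:6,r2:6,r3:Mul2,r4:2,r5:Add1
cycle 7: CDB Mul1=36; issue MUL r4<-Mul1 // r0:13,r1:6,r2:6,r3:Mul2,r4:Mul1,r5:Add1
cycle 8: CDB Add1=19; stall // r0:13,r1:6,r2:6,r3:Mul2,r4:Mul1,r5:19
cycle 9: CDB Mul2=36; issue MUL r2<-Mul2 // r0:13,r1:6,r2:Mul2,r3:36,r4:Mul1,r5:19
cycle 10: - // r0:13,r1:6,r2:Mul2,r3:36,r4:Mul1,r5:19
cycle 11: CDB Mul1=36 // r0:13,r1:6,r2:Mul2,r3:36,r4:36,r5:19

STATUS = VALUE 19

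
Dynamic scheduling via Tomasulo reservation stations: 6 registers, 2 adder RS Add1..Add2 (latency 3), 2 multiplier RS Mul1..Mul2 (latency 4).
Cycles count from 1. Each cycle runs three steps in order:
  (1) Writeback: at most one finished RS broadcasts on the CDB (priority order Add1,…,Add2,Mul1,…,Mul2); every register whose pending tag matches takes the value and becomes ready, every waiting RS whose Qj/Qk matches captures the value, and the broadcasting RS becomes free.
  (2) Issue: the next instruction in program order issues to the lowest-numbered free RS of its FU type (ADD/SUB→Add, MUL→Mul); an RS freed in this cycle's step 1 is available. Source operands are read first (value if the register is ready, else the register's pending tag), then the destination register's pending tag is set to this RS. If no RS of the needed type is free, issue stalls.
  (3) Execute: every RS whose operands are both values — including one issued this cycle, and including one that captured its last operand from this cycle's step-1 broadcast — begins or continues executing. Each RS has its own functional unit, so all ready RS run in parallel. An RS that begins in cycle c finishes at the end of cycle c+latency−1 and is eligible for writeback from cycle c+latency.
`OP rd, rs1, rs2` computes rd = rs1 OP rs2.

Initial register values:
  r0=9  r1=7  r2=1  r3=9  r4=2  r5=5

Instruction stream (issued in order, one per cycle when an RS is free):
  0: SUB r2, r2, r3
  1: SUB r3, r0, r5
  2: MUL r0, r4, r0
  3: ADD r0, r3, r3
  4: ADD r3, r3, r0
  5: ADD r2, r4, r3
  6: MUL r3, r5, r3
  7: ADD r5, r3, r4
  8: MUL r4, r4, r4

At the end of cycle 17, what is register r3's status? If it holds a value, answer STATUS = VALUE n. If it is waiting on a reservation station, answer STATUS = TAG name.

STATUS = VALUE 60

  c1: issue SUB r2<-Add1  regs: r0:9,r1:7,r2:Add1,r3:9,r4:2,r5:5
  c2: issue SUB r3<-Add2  regs: r0:9,r1:7,r2:Add1,r3:Add2,r4:2,r5:5
  c3: issue MUL r0<-Mul1  regs: r0:Mul1,r1:7,r2:Add1,r3:Add2,r4:2,r5:5
  c4: CDB Add1=-8; issue ADD r0<-Add1  regs: r0:Add1,r1:7,r2:-8,r3:Add2,r4:2,r5:5
  c5: CDB Add2=4; issue ADD r3<-Add2  regs: r0:Add1,r1:7,r2:-8,r3:Add2,r4:2,r5:5
  c6: stall  regs: r0:Add1,r1:7,r2:-8,r3:Add2,r4:2,r5:5
  c7: CDB Mul1=18; stall  regs: r0:Add1,r1:7,r2:-8,r3:Add2,r4:2,r5:5
  c8: CDB Add1=8; issue ADD r2<-Add1  regs: r0:8,r1:7,r2:Add1,r3:Add2,r4:2,r5:5
  c9: issue MUL r3<-Mul1  regs: r0:8,r1:7,r2:Add1,r3:Mul1,r4:2,r5:5
  c10: stall  regs: r0:8,r1:7,r2:Add1,r3:Mul1,r4:2,r5:5
  c11: CDB Add2=12; issue ADD r5<-Add2  regs: r0:8,r1:7,r2:Add1,r3:Mul1,r4:2,r5:Add2
  c12: issue MUL r4<-Mul2  regs: r0:8,r1:7,r2:Add1,r3:Mul1,r4:Mul2,r5:Add2
  c13: -  regs: r0:8,r1:7,r2:Add1,r3:Mul1,r4:Mul2,r5:Add2
  c14: CDB Add1=14  regs: r0:8,r1:7,r2:14,r3:Mul1,r4:Mul2,r5:Add2
  c15: CDB Mul1=60  regs: r0:8,r1:7,r2:14,r3:60,r4:Mul2,r5:Add2
  c16: CDB Mul2=4  regs: r0:8,r1:7,r2:14,r3:60,r4:4,r5:Add2
  c17: -  regs: r0:8,r1:7,r2:14,r3:60,r4:4,r5:Add2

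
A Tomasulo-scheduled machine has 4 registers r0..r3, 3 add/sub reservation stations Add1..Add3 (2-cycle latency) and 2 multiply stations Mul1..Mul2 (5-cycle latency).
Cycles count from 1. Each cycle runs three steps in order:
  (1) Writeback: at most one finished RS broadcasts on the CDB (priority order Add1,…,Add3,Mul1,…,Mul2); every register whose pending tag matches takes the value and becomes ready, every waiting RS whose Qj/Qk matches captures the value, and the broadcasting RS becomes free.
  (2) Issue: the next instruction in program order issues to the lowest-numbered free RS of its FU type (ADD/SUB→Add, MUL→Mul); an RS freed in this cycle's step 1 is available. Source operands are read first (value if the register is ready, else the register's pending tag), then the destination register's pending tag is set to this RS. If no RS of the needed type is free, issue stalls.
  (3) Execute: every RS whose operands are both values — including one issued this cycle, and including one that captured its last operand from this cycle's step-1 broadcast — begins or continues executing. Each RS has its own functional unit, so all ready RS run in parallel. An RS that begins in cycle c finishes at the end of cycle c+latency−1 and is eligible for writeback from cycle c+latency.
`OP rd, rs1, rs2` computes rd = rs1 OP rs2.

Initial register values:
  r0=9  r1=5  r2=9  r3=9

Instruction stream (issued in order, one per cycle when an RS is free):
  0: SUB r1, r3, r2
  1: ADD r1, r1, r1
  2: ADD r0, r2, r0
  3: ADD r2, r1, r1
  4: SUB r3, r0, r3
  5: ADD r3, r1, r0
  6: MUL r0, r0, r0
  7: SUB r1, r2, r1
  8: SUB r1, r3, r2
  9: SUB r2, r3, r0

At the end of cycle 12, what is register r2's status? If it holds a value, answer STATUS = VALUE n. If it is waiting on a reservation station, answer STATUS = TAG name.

STATUS = TAG Add3

cycle 1: issue SUB r1<-Add1 // r0:9,r1:Add1,r2:9,r3:9
cycle 2: issue ADD r1<-Add2 // r0:9,r1:Add2,r2:9,r3:9
cycle 3: CDB Add1=0; issue ADD r0<-Add1 // r0:Add1,r1:Add2,r2:9,r3:9
cycle 4: issue ADD r2<-Add3 // r0:Add1,r1:Add2,r2:Add3,r3:9
cycle 5: CDB Add1=18; issue SUB r3<-Add1 // r0:18,r1:Add2,r2:Add3,r3:Add1
cycle 6: CDB Add2=0; issue ADD r3<-Add2 // r0:18,r1:0,r2:Add3,r3:Add2
cycle 7: CDB Add1=9; issue MUL r0<-Mul1 // r0:Mul1,r1:0,r2:Add3,r3:Add2
cycle 8: CDB Add2=18; issue SUB r1<-Add1 // r0:Mul1,r1:Add1,r2:Add3,r3:18
cycle 9: CDB Add3=0; issue SUB r1<-Add2 // r0:Mul1,r1:Add2,r2:0,r3:18
cycle 10: issue SUB r2<-Add3 // r0:Mul1,r1:Add2,r2:Add3,r3:18
cycle 11: CDB Add1=0 // r0:Mul1,r1:Add2,r2:Add3,r3:18
cycle 12: CDB Add2=18 // r0:Mul1,r1:18,r2:Add3,r3:18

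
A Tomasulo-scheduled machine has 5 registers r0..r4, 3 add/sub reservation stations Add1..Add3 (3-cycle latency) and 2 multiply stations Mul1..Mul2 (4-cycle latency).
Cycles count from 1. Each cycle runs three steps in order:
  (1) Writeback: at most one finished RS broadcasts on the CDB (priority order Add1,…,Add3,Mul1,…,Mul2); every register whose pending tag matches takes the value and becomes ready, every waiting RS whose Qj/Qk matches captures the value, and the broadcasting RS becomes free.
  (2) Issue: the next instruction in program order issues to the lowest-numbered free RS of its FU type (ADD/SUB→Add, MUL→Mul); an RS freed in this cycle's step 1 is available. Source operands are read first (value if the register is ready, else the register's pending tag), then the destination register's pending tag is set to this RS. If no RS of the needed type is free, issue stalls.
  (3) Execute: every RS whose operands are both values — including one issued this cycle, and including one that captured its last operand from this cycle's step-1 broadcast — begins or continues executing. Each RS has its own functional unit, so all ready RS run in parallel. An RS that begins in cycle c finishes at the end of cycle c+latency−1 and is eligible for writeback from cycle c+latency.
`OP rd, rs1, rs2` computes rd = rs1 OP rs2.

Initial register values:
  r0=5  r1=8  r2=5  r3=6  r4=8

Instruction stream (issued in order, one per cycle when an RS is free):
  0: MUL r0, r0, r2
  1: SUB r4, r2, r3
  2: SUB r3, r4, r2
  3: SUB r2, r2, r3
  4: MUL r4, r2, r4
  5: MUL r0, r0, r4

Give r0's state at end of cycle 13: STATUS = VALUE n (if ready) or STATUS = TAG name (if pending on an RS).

STATUS = TAG Mul1

cycle 1: issue MUL r0<-Mul1 // r0:Mul1,r1:8,r2:5,r3:6,r4:8
cycle 2: issue SUB r4<-Add1 // r0:Mul1,r1:8,r2:5,r3:6,r4:Add1
cycle 3: issue SUB r3<-Add2 // r0:Mul1,r1:8,r2:5,r3:Add2,r4:Add1
cycle 4: issue SUB r2<-Add3 // r0:Mul1,r1:8,r2:Add3,r3:Add2,r4:Add1
cycle 5: CDB Add1=-1; issue MUL r4<-Mul2 // r0:Mul1,r1:8,r2:Add3,r3:Add2,r4:Mul2
cycle 6: CDB Mul1=25; issue MUL r0<-Mul1 // r0:Mul1,r1:8,r2:Add3,r3:Add2,r4:Mul2
cycle 7: - // r0:Mul1,r1:8,r2:Add3,r3:Add2,r4:Mul2
cycle 8: CDB Add2=-6 // r0:Mul1,r1:8,r2:Add3,r3:-6,r4:Mul2
cycle 9: - // r0:Mul1,r1:8,r2:Add3,r3:-6,r4:Mul2
cycle 10: - // r0:Mul1,r1:8,r2:Add3,r3:-6,r4:Mul2
cycle 11: CDB Add3=11 // r0:Mul1,r1:8,r2:11,r3:-6,r4:Mul2
cycle 12: - // r0:Mul1,r1:8,r2:11,r3:-6,r4:Mul2
cycle 13: - // r0:Mul1,r1:8,r2:11,r3:-6,r4:Mul2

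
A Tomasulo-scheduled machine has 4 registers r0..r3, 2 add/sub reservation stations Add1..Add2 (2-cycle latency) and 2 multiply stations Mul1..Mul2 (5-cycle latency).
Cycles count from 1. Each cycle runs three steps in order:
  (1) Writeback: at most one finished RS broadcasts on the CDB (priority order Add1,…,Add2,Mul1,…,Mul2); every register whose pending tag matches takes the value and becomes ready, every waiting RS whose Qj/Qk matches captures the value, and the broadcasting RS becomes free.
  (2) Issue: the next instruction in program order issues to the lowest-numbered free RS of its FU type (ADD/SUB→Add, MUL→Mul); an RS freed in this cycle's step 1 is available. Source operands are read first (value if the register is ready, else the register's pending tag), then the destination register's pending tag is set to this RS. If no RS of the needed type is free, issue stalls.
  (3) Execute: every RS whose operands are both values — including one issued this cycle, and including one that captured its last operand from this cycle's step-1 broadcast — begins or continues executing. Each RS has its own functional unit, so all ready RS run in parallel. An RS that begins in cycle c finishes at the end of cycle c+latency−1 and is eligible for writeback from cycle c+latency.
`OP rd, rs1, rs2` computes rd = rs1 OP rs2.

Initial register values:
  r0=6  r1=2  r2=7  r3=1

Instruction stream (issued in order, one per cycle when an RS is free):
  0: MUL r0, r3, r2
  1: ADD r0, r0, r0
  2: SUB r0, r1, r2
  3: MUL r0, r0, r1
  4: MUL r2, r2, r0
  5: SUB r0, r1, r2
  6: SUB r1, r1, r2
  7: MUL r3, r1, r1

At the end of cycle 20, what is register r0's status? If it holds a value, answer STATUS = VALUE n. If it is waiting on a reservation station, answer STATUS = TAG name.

cycle 1: issue MUL r0<-Mul1 // r0:Mul1,r1:2,r2:7,r3:1
cycle 2: issue ADD r0<-Add1 // r0:Add1,r1:2,r2:7,r3:1
cycle 3: issue SUB r0<-Add2 // r0:Add2,r1:2,r2:7,r3:1
cycle 4: issue MUL r0<-Mul2 // r0:Mul2,r1:2,r2:7,r3:1
cycle 5: CDB Add2=-5; stall // r0:Mul2,r1:2,r2:7,r3:1
cycle 6: CDB Mul1=7; issue MUL r2<-Mul1 // r0:Mul2,r1:2,r2:Mul1,r3:1
cycle 7: issue SUB r0<-Add2 // r0:Add2,r1:2,r2:Mul1,r3:1
cycle 8: CDB Add1=14; issue SUB r1<-Add1 // r0:Add2,r1:Add1,r2:Mul1,r3:1
cycle 9: stall // r0:Add2,r1:Add1,r2:Mul1,r3:1
cycle 10: CDB Mul2=-10; issue MUL r3<-Mul2 // r0:Add2,r1:Add1,r2:Mul1,r3:Mul2
cycle 11: - // r0:Add2,r1:Add1,r2:Mul1,r3:Mul2
cycle 12: - // r0:Add2,r1:Add1,r2:Mul1,r3:Mul2
cycle 13: - // r0:Add2,r1:Add1,r2:Mul1,r3:Mul2
cycle 14: - // r0:Add2,r1:Add1,r2:Mul1,r3:Mul2
cycle 15: CDB Mul1=-70 // r0:Add2,r1:Add1,r2:-70,r3:Mul2
cycle 16: - // r0:Add2,r1:Add1,r2:-70,r3:Mul2
cycle 17: CDB Add1=72 // r0:Add2,r1:72,r2:-70,r3:Mul2
cycle 18: CDB Add2=72 // r0:72,r1:72,r2:-70,r3:Mul2
cycle 19: - // r0:72,r1:72,r2:-70,r3:Mul2
cycle 20: - // r0:72,r1:72,r2:-70,r3:Mul2

STATUS = VALUE 72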